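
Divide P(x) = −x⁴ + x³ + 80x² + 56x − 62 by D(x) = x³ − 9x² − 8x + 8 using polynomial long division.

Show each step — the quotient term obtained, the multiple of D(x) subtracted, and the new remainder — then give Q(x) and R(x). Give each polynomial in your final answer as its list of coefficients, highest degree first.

Step 1: lead(−x⁴ + x³ + 80x² + 56x − 62) ÷ lead(D) = −x⁴ ÷ x³ = −x. Subtract (−x)·D = −x⁴ + 9x³ + 8x² − 8x. Remainder: −8x³ + 72x² + 64x − 62.
Step 2: lead(−8x³ + 72x² + 64x − 62) ÷ lead(D) = −8x³ ÷ x³ = −8. Subtract (−8)·D = −8x³ + 72x² + 64x − 64. Remainder: 2.

Q = [-1, -8]; R = [2]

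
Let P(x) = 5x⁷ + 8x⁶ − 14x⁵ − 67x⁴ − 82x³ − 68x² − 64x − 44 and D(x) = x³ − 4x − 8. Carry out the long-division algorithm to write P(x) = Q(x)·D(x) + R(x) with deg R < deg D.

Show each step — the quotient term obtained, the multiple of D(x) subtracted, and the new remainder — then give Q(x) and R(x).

Q(x) = 5x⁴ + 8x³ + 6x² + 5x + 6; R(x) = 4

Step 1: lead(5x⁷ + 8x⁶ − 14x⁵ − 67x⁴ − 82x³ − 68x² − 64x − 44) ÷ lead(D) = 5x⁷ ÷ x³ = 5x⁴. Subtract (5x⁴)·D = 5x⁷ − 20x⁵ − 40x⁴. Remainder: 8x⁶ + 6x⁵ − 27x⁴ − 82x³ − 68x² − 64x − 44.
Step 2: lead(8x⁶ + 6x⁵ − 27x⁴ − 82x³ − 68x² − 64x − 44) ÷ lead(D) = 8x⁶ ÷ x³ = 8x³. Subtract (8x³)·D = 8x⁶ − 32x⁴ − 64x³. Remainder: 6x⁵ + 5x⁴ − 18x³ − 68x² − 64x − 44.
Step 3: lead(6x⁵ + 5x⁴ − 18x³ − 68x² − 64x − 44) ÷ lead(D) = 6x⁵ ÷ x³ = 6x². Subtract (6x²)·D = 6x⁵ − 24x³ − 48x². Remainder: 5x⁴ + 6x³ − 20x² − 64x − 44.
Step 4: lead(5x⁴ + 6x³ − 20x² − 64x − 44) ÷ lead(D) = 5x⁴ ÷ x³ = 5x. Subtract (5x)·D = 5x⁴ − 20x² − 40x. Remainder: 6x³ − 24x − 44.
Step 5: lead(6x³ − 24x − 44) ÷ lead(D) = 6x³ ÷ x³ = 6. Subtract (6)·D = 6x³ − 24x − 48. Remainder: 4.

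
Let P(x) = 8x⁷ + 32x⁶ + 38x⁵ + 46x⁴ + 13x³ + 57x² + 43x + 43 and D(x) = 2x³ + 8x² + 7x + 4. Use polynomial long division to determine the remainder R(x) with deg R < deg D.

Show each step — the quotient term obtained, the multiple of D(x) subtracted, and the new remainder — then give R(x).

R(x) = 7

Step 1: lead(8x⁷ + 32x⁶ + 38x⁵ + 46x⁴ + 13x³ + 57x² + 43x + 43) ÷ lead(D) = 8x⁷ ÷ 2x³ = 4x⁴. Subtract (4x⁴)·D = 8x⁷ + 32x⁶ + 28x⁵ + 16x⁴. Remainder: 10x⁵ + 30x⁴ + 13x³ + 57x² + 43x + 43.
Step 2: lead(10x⁵ + 30x⁴ + 13x³ + 57x² + 43x + 43) ÷ lead(D) = 10x⁵ ÷ 2x³ = 5x². Subtract (5x²)·D = 10x⁵ + 40x⁴ + 35x³ + 20x². Remainder: −10x⁴ − 22x³ + 37x² + 43x + 43.
Step 3: lead(−10x⁴ − 22x³ + 37x² + 43x + 43) ÷ lead(D) = −10x⁴ ÷ 2x³ = −5x. Subtract (−5x)·D = −10x⁴ − 40x³ − 35x² − 20x. Remainder: 18x³ + 72x² + 63x + 43.
Step 4: lead(18x³ + 72x² + 63x + 43) ÷ lead(D) = 18x³ ÷ 2x³ = 9. Subtract (9)·D = 18x³ + 72x² + 63x + 36. Remainder: 7.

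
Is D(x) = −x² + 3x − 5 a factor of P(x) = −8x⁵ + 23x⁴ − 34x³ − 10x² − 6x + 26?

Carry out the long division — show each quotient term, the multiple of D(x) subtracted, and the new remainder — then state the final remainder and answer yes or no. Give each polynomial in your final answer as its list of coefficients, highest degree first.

R = [-9, 6], so D(x) is not a factor of P(x). no

Step 1: lead(−8x⁵ + 23x⁴ − 34x³ − 10x² − 6x + 26) ÷ lead(D) = −8x⁵ ÷ −x² = 8x³. Subtract (8x³)·D = −8x⁵ + 24x⁴ − 40x³. Remainder: −x⁴ + 6x³ − 10x² − 6x + 26.
Step 2: lead(−x⁴ + 6x³ − 10x² − 6x + 26) ÷ lead(D) = −x⁴ ÷ −x² = x². Subtract (x²)·D = −x⁴ + 3x³ − 5x². Remainder: 3x³ − 5x² − 6x + 26.
Step 3: lead(3x³ − 5x² − 6x + 26) ÷ lead(D) = 3x³ ÷ −x² = −3x. Subtract (−3x)·D = 3x³ − 9x² + 15x. Remainder: 4x² − 21x + 26.
Step 4: lead(4x² − 21x + 26) ÷ lead(D) = 4x² ÷ −x² = −4. Subtract (−4)·D = 4x² − 12x + 20. Remainder: −9x + 6.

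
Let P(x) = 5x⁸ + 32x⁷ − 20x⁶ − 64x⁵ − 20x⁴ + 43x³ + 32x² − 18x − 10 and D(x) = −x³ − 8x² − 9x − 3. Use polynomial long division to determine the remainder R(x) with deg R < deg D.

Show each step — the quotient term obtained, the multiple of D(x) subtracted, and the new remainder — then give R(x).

R(x) = 8x² − 6x − 1

Step 1: lead(5x⁸ + 32x⁷ − 20x⁶ − 64x⁵ − 20x⁴ + 43x³ + 32x² − 18x − 10) ÷ lead(D) = 5x⁸ ÷ −x³ = −5x⁵. Subtract (−5x⁵)·D = 5x⁸ + 40x⁷ + 45x⁶ + 15x⁵. Remainder: −8x⁷ − 65x⁶ − 79x⁵ − 20x⁴ + 43x³ + 32x² − 18x − 10.
Step 2: lead(−8x⁷ − 65x⁶ − 79x⁵ − 20x⁴ + 43x³ + 32x² − 18x − 10) ÷ lead(D) = −8x⁷ ÷ −x³ = 8x⁴. Subtract (8x⁴)·D = −8x⁷ − 64x⁶ − 72x⁵ − 24x⁴. Remainder: −x⁶ − 7x⁵ + 4x⁴ + 43x³ + 32x² − 18x − 10.
Step 3: lead(−x⁶ − 7x⁵ + 4x⁴ + 43x³ + 32x² − 18x − 10) ÷ lead(D) = −x⁶ ÷ −x³ = x³. Subtract (x³)·D = −x⁶ − 8x⁵ − 9x⁴ − 3x³. Remainder: x⁵ + 13x⁴ + 46x³ + 32x² − 18x − 10.
Step 4: lead(x⁵ + 13x⁴ + 46x³ + 32x² − 18x − 10) ÷ lead(D) = x⁵ ÷ −x³ = −x². Subtract (−x²)·D = x⁵ + 8x⁴ + 9x³ + 3x². Remainder: 5x⁴ + 37x³ + 29x² − 18x − 10.
Step 5: lead(5x⁴ + 37x³ + 29x² − 18x − 10) ÷ lead(D) = 5x⁴ ÷ −x³ = −5x. Subtract (−5x)·D = 5x⁴ + 40x³ + 45x² + 15x. Remainder: −3x³ − 16x² − 33x − 10.
Step 6: lead(−3x³ − 16x² − 33x − 10) ÷ lead(D) = −3x³ ÷ −x³ = 3. Subtract (3)·D = −3x³ − 24x² − 27x − 9. Remainder: 8x² − 6x − 1.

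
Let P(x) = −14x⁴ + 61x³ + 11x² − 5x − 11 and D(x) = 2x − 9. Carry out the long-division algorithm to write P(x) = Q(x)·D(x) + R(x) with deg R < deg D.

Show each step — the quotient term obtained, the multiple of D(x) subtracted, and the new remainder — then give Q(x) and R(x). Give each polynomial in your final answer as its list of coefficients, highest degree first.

Step 1: lead(−14x⁴ + 61x³ + 11x² − 5x − 11) ÷ lead(D) = −14x⁴ ÷ 2x = −7x³. Subtract (−7x³)·D = −14x⁴ + 63x³. Remainder: −2x³ + 11x² − 5x − 11.
Step 2: lead(−2x³ + 11x² − 5x − 11) ÷ lead(D) = −2x³ ÷ 2x = −x². Subtract (−x²)·D = −2x³ + 9x². Remainder: 2x² − 5x − 11.
Step 3: lead(2x² − 5x − 11) ÷ lead(D) = 2x² ÷ 2x = x. Subtract (x)·D = 2x² − 9x. Remainder: 4x − 11.
Step 4: lead(4x − 11) ÷ lead(D) = 4x ÷ 2x = 2. Subtract (2)·D = 4x − 18. Remainder: 7.

Q = [-7, -1, 1, 2]; R = [7]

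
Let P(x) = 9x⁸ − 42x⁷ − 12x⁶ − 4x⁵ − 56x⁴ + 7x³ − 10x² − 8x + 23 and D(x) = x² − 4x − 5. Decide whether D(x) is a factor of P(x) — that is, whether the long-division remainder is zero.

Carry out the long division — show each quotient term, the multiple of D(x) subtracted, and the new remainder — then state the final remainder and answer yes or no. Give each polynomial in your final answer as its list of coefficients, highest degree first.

R = [-3, -2], so D(x) is not a factor of P(x). no

Step 1: lead(9x⁸ − 42x⁷ − 12x⁶ − 4x⁵ − 56x⁴ + 7x³ − 10x² − 8x + 23) ÷ lead(D) = 9x⁸ ÷ x² = 9x⁶. Subtract (9x⁶)·D = 9x⁸ − 36x⁷ − 45x⁶. Remainder: −6x⁷ + 33x⁶ − 4x⁵ − 56x⁴ + 7x³ − 10x² − 8x + 23.
Step 2: lead(−6x⁷ + 33x⁶ − 4x⁵ − 56x⁴ + 7x³ − 10x² − 8x + 23) ÷ lead(D) = −6x⁷ ÷ x² = −6x⁵. Subtract (−6x⁵)·D = −6x⁷ + 24x⁶ + 30x⁵. Remainder: 9x⁶ − 34x⁵ − 56x⁴ + 7x³ − 10x² − 8x + 23.
Step 3: lead(9x⁶ − 34x⁵ − 56x⁴ + 7x³ − 10x² − 8x + 23) ÷ lead(D) = 9x⁶ ÷ x² = 9x⁴. Subtract (9x⁴)·D = 9x⁶ − 36x⁵ − 45x⁴. Remainder: 2x⁵ − 11x⁴ + 7x³ − 10x² − 8x + 23.
Step 4: lead(2x⁵ − 11x⁴ + 7x³ − 10x² − 8x + 23) ÷ lead(D) = 2x⁵ ÷ x² = 2x³. Subtract (2x³)·D = 2x⁵ − 8x⁴ − 10x³. Remainder: −3x⁴ + 17x³ − 10x² − 8x + 23.
Step 5: lead(−3x⁴ + 17x³ − 10x² − 8x + 23) ÷ lead(D) = −3x⁴ ÷ x² = −3x². Subtract (−3x²)·D = −3x⁴ + 12x³ + 15x². Remainder: 5x³ − 25x² − 8x + 23.
Step 6: lead(5x³ − 25x² − 8x + 23) ÷ lead(D) = 5x³ ÷ x² = 5x. Subtract (5x)·D = 5x³ − 20x² − 25x. Remainder: −5x² + 17x + 23.
Step 7: lead(−5x² + 17x + 23) ÷ lead(D) = −5x² ÷ x² = −5. Subtract (−5)·D = −5x² + 20x + 25. Remainder: −3x − 2.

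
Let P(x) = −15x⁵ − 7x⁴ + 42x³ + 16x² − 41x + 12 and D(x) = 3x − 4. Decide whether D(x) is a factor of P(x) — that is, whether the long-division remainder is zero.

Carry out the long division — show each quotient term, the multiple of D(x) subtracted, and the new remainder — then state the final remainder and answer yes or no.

Step 1: lead(−15x⁵ − 7x⁴ + 42x³ + 16x² − 41x + 12) ÷ lead(D) = −15x⁵ ÷ 3x = −5x⁴. Subtract (−5x⁴)·D = −15x⁵ + 20x⁴. Remainder: −27x⁴ + 42x³ + 16x² − 41x + 12.
Step 2: lead(−27x⁴ + 42x³ + 16x² − 41x + 12) ÷ lead(D) = −27x⁴ ÷ 3x = −9x³. Subtract (−9x³)·D = −27x⁴ + 36x³. Remainder: 6x³ + 16x² − 41x + 12.
Step 3: lead(6x³ + 16x² − 41x + 12) ÷ lead(D) = 6x³ ÷ 3x = 2x². Subtract (2x²)·D = 6x³ − 8x². Remainder: 24x² − 41x + 12.
Step 4: lead(24x² − 41x + 12) ÷ lead(D) = 24x² ÷ 3x = 8x. Subtract (8x)·D = 24x² − 32x. Remainder: −9x + 12.
Step 5: lead(−9x + 12) ÷ lead(D) = −9x ÷ 3x = −3. Subtract (−3)·D = −9x + 12. Remainder: 0.

R(x) = 0, so D(x) is a factor of P(x). yes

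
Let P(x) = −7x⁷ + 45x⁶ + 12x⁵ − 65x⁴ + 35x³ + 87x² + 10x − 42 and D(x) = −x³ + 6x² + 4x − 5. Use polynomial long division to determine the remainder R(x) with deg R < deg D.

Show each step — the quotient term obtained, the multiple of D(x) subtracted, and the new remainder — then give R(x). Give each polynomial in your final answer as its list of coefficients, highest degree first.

Step 1: lead(−7x⁷ + 45x⁶ + 12x⁵ − 65x⁴ + 35x³ + 87x² + 10x − 42) ÷ lead(D) = −7x⁷ ÷ −x³ = 7x⁴. Subtract (7x⁴)·D = −7x⁷ + 42x⁶ + 28x⁵ − 35x⁴. Remainder: 3x⁶ − 16x⁵ − 30x⁴ + 35x³ + 87x² + 10x − 42.
Step 2: lead(3x⁶ − 16x⁵ − 30x⁴ + 35x³ + 87x² + 10x − 42) ÷ lead(D) = 3x⁶ ÷ −x³ = −3x³. Subtract (−3x³)·D = 3x⁶ − 18x⁵ − 12x⁴ + 15x³. Remainder: 2x⁵ − 18x⁴ + 20x³ + 87x² + 10x − 42.
Step 3: lead(2x⁵ − 18x⁴ + 20x³ + 87x² + 10x − 42) ÷ lead(D) = 2x⁵ ÷ −x³ = −2x². Subtract (−2x²)·D = 2x⁵ − 12x⁴ − 8x³ + 10x². Remainder: −6x⁴ + 28x³ + 77x² + 10x − 42.
Step 4: lead(−6x⁴ + 28x³ + 77x² + 10x − 42) ÷ lead(D) = −6x⁴ ÷ −x³ = 6x. Subtract (6x)·D = −6x⁴ + 36x³ + 24x² − 30x. Remainder: −8x³ + 53x² + 40x − 42.
Step 5: lead(−8x³ + 53x² + 40x − 42) ÷ lead(D) = −8x³ ÷ −x³ = 8. Subtract (8)·D = −8x³ + 48x² + 32x − 40. Remainder: 5x² + 8x − 2.

R = [5, 8, -2]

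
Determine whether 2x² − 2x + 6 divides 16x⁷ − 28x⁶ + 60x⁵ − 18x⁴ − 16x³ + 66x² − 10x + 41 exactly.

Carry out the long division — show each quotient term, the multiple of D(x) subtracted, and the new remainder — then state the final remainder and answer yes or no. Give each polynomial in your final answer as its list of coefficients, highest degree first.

Step 1: lead(16x⁷ − 28x⁶ + 60x⁵ − 18x⁴ − 16x³ + 66x² − 10x + 41) ÷ lead(D) = 16x⁷ ÷ 2x² = 8x⁵. Subtract (8x⁵)·D = 16x⁷ − 16x⁶ + 48x⁵. Remainder: −12x⁶ + 12x⁵ − 18x⁴ − 16x³ + 66x² − 10x + 41.
Step 2: lead(−12x⁶ + 12x⁵ − 18x⁴ − 16x³ + 66x² − 10x + 41) ÷ lead(D) = −12x⁶ ÷ 2x² = −6x⁴. Subtract (−6x⁴)·D = −12x⁶ + 12x⁵ − 36x⁴. Remainder: 18x⁴ − 16x³ + 66x² − 10x + 41.
Step 3: lead(18x⁴ − 16x³ + 66x² − 10x + 41) ÷ lead(D) = 18x⁴ ÷ 2x² = 9x². Subtract (9x²)·D = 18x⁴ − 18x³ + 54x². Remainder: 2x³ + 12x² − 10x + 41.
Step 4: lead(2x³ + 12x² − 10x + 41) ÷ lead(D) = 2x³ ÷ 2x² = x. Subtract (x)·D = 2x³ − 2x² + 6x. Remainder: 14x² − 16x + 41.
Step 5: lead(14x² − 16x + 41) ÷ lead(D) = 14x² ÷ 2x² = 7. Subtract (7)·D = 14x² − 14x + 42. Remainder: −2x − 1.

R = [-2, -1], so D(x) is not a factor of P(x). no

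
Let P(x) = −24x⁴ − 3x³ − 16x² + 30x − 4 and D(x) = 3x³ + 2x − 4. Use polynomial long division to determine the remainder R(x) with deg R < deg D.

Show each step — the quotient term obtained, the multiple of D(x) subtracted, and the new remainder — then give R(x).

Step 1: lead(−24x⁴ − 3x³ − 16x² + 30x − 4) ÷ lead(D) = −24x⁴ ÷ 3x³ = −8x. Subtract (−8x)·D = −24x⁴ − 16x² + 32x. Remainder: −3x³ − 2x − 4.
Step 2: lead(−3x³ − 2x − 4) ÷ lead(D) = −3x³ ÷ 3x³ = −1. Subtract (−1)·D = −3x³ − 2x + 4. Remainder: −8.

R(x) = −8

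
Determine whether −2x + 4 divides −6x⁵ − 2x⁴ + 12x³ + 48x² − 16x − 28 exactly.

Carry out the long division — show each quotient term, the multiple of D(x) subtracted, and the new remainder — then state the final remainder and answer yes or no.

Step 1: lead(−6x⁵ − 2x⁴ + 12x³ + 48x² − 16x − 28) ÷ lead(D) = −6x⁵ ÷ −2x = 3x⁴. Subtract (3x⁴)·D = −6x⁵ + 12x⁴. Remainder: −14x⁴ + 12x³ + 48x² − 16x − 28.
Step 2: lead(−14x⁴ + 12x³ + 48x² − 16x − 28) ÷ lead(D) = −14x⁴ ÷ −2x = 7x³. Subtract (7x³)·D = −14x⁴ + 28x³. Remainder: −16x³ + 48x² − 16x − 28.
Step 3: lead(−16x³ + 48x² − 16x − 28) ÷ lead(D) = −16x³ ÷ −2x = 8x². Subtract (8x²)·D = −16x³ + 32x². Remainder: 16x² − 16x − 28.
Step 4: lead(16x² − 16x − 28) ÷ lead(D) = 16x² ÷ −2x = −8x. Subtract (−8x)·D = 16x² − 32x. Remainder: 16x − 28.
Step 5: lead(16x − 28) ÷ lead(D) = 16x ÷ −2x = −8. Subtract (−8)·D = 16x − 32. Remainder: 4.

R(x) = 4, so D(x) is not a factor of P(x). no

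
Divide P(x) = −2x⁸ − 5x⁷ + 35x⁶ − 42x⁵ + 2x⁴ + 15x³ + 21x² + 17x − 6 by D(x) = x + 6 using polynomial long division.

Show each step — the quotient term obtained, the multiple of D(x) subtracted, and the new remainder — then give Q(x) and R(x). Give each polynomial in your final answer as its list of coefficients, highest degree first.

Step 1: lead(−2x⁸ − 5x⁷ + 35x⁶ − 42x⁵ + 2x⁴ + 15x³ + 21x² + 17x − 6) ÷ lead(D) = −2x⁸ ÷ x = −2x⁷. Subtract (−2x⁷)·D = −2x⁸ − 12x⁷. Remainder: 7x⁷ + 35x⁶ − 42x⁵ + 2x⁴ + 15x³ + 21x² + 17x − 6.
Step 2: lead(7x⁷ + 35x⁶ − 42x⁵ + 2x⁴ + 15x³ + 21x² + 17x − 6) ÷ lead(D) = 7x⁷ ÷ x = 7x⁶. Subtract (7x⁶)·D = 7x⁷ + 42x⁶. Remainder: −7x⁶ − 42x⁵ + 2x⁴ + 15x³ + 21x² + 17x − 6.
Step 3: lead(−7x⁶ − 42x⁵ + 2x⁴ + 15x³ + 21x² + 17x − 6) ÷ lead(D) = −7x⁶ ÷ x = −7x⁵. Subtract (−7x⁵)·D = −7x⁶ − 42x⁵. Remainder: 2x⁴ + 15x³ + 21x² + 17x − 6.
Step 4: lead(2x⁴ + 15x³ + 21x² + 17x − 6) ÷ lead(D) = 2x⁴ ÷ x = 2x³. Subtract (2x³)·D = 2x⁴ + 12x³. Remainder: 3x³ + 21x² + 17x − 6.
Step 5: lead(3x³ + 21x² + 17x − 6) ÷ lead(D) = 3x³ ÷ x = 3x². Subtract (3x²)·D = 3x³ + 18x². Remainder: 3x² + 17x − 6.
Step 6: lead(3x² + 17x − 6) ÷ lead(D) = 3x² ÷ x = 3x. Subtract (3x)·D = 3x² + 18x. Remainder: −x − 6.
Step 7: lead(−x − 6) ÷ lead(D) = −x ÷ x = −1. Subtract (−1)·D = −x − 6. Remainder: 0.

Q = [-2, 7, -7, 0, 2, 3, 3, -1]; R = [0]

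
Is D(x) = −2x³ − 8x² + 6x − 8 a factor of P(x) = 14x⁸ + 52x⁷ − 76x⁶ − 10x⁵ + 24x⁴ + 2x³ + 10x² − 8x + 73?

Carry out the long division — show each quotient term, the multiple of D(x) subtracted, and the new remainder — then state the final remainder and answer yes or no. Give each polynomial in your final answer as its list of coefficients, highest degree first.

Step 1: lead(14x⁸ + 52x⁷ − 76x⁶ − 10x⁵ + 24x⁴ + 2x³ + 10x² − 8x + 73) ÷ lead(D) = 14x⁸ ÷ −2x³ = −7x⁵. Subtract (−7x⁵)·D = 14x⁸ + 56x⁷ − 42x⁶ + 56x⁵. Remainder: −4x⁷ − 34x⁶ − 66x⁵ + 24x⁴ + 2x³ + 10x² − 8x + 73.
Step 2: lead(−4x⁷ − 34x⁶ − 66x⁵ + 24x⁴ + 2x³ + 10x² − 8x + 73) ÷ lead(D) = −4x⁷ ÷ −2x³ = 2x⁴. Subtract (2x⁴)·D = −4x⁷ − 16x⁶ + 12x⁵ − 16x⁴. Remainder: −18x⁶ − 78x⁵ + 40x⁴ + 2x³ + 10x² − 8x + 73.
Step 3: lead(−18x⁶ − 78x⁵ + 40x⁴ + 2x³ + 10x² − 8x + 73) ÷ lead(D) = −18x⁶ ÷ −2x³ = 9x³. Subtract (9x³)·D = −18x⁶ − 72x⁵ + 54x⁴ − 72x³. Remainder: −6x⁵ − 14x⁴ + 74x³ + 10x² − 8x + 73.
Step 4: lead(−6x⁵ − 14x⁴ + 74x³ + 10x² − 8x + 73) ÷ lead(D) = −6x⁵ ÷ −2x³ = 3x². Subtract (3x²)·D = −6x⁵ − 24x⁴ + 18x³ − 24x². Remainder: 10x⁴ + 56x³ + 34x² − 8x + 73.
Step 5: lead(10x⁴ + 56x³ + 34x² − 8x + 73) ÷ lead(D) = 10x⁴ ÷ −2x³ = −5x. Subtract (−5x)·D = 10x⁴ + 40x³ − 30x² + 40x. Remainder: 16x³ + 64x² − 48x + 73.
Step 6: lead(16x³ + 64x² − 48x + 73) ÷ lead(D) = 16x³ ÷ −2x³ = −8. Subtract (−8)·D = 16x³ + 64x² − 48x + 64. Remainder: 9.

R = [9], so D(x) is not a factor of P(x). no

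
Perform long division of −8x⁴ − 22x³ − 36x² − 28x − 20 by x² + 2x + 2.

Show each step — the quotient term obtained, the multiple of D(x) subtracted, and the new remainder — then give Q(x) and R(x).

Q(x) = −8x² − 6x − 8; R(x) = −4

Step 1: lead(−8x⁴ − 22x³ − 36x² − 28x − 20) ÷ lead(D) = −8x⁴ ÷ x² = −8x². Subtract (−8x²)·D = −8x⁴ − 16x³ − 16x². Remainder: −6x³ − 20x² − 28x − 20.
Step 2: lead(−6x³ − 20x² − 28x − 20) ÷ lead(D) = −6x³ ÷ x² = −6x. Subtract (−6x)·D = −6x³ − 12x² − 12x. Remainder: −8x² − 16x − 20.
Step 3: lead(−8x² − 16x − 20) ÷ lead(D) = −8x² ÷ x² = −8. Subtract (−8)·D = −8x² − 16x − 16. Remainder: −4.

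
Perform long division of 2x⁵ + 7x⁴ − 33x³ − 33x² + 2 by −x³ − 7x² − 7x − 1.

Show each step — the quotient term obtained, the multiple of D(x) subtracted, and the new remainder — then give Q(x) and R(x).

Step 1: lead(2x⁵ + 7x⁴ − 33x³ − 33x² + 2) ÷ lead(D) = 2x⁵ ÷ −x³ = −2x². Subtract (−2x²)·D = 2x⁵ + 14x⁴ + 14x³ + 2x². Remainder: −7x⁴ − 47x³ − 35x² + 2.
Step 2: lead(−7x⁴ − 47x³ − 35x² + 2) ÷ lead(D) = −7x⁴ ÷ −x³ = 7x. Subtract (7x)·D = −7x⁴ − 49x³ − 49x² − 7x. Remainder: 2x³ + 14x² + 7x + 2.
Step 3: lead(2x³ + 14x² + 7x + 2) ÷ lead(D) = 2x³ ÷ −x³ = −2. Subtract (−2)·D = 2x³ + 14x² + 14x + 2. Remainder: −7x.

Q(x) = −2x² + 7x − 2; R(x) = −7x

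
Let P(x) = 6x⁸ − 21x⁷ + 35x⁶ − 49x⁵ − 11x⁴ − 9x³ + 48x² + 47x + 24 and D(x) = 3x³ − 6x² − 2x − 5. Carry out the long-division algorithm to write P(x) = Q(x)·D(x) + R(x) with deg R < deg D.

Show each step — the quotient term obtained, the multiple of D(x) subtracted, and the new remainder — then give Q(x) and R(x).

Q(x) = 2x⁵ − 3x⁴ + 7x³ − x² − 6x − 4; R(x) = 7x² + 9x + 4

Step 1: lead(6x⁸ − 21x⁷ + 35x⁶ − 49x⁵ − 11x⁴ − 9x³ + 48x² + 47x + 24) ÷ lead(D) = 6x⁸ ÷ 3x³ = 2x⁵. Subtract (2x⁵)·D = 6x⁸ − 12x⁷ − 4x⁶ − 10x⁵. Remainder: −9x⁷ + 39x⁶ − 39x⁵ − 11x⁴ − 9x³ + 48x² + 47x + 24.
Step 2: lead(−9x⁷ + 39x⁶ − 39x⁵ − 11x⁴ − 9x³ + 48x² + 47x + 24) ÷ lead(D) = −9x⁷ ÷ 3x³ = −3x⁴. Subtract (−3x⁴)·D = −9x⁷ + 18x⁶ + 6x⁵ + 15x⁴. Remainder: 21x⁶ − 45x⁵ − 26x⁴ − 9x³ + 48x² + 47x + 24.
Step 3: lead(21x⁶ − 45x⁵ − 26x⁴ − 9x³ + 48x² + 47x + 24) ÷ lead(D) = 21x⁶ ÷ 3x³ = 7x³. Subtract (7x³)·D = 21x⁶ − 42x⁵ − 14x⁴ − 35x³. Remainder: −3x⁵ − 12x⁴ + 26x³ + 48x² + 47x + 24.
Step 4: lead(−3x⁵ − 12x⁴ + 26x³ + 48x² + 47x + 24) ÷ lead(D) = −3x⁵ ÷ 3x³ = −x². Subtract (−x²)·D = −3x⁵ + 6x⁴ + 2x³ + 5x². Remainder: −18x⁴ + 24x³ + 43x² + 47x + 24.
Step 5: lead(−18x⁴ + 24x³ + 43x² + 47x + 24) ÷ lead(D) = −18x⁴ ÷ 3x³ = −6x. Subtract (−6x)·D = −18x⁴ + 36x³ + 12x² + 30x. Remainder: −12x³ + 31x² + 17x + 24.
Step 6: lead(−12x³ + 31x² + 17x + 24) ÷ lead(D) = −12x³ ÷ 3x³ = −4. Subtract (−4)·D = −12x³ + 24x² + 8x + 20. Remainder: 7x² + 9x + 4.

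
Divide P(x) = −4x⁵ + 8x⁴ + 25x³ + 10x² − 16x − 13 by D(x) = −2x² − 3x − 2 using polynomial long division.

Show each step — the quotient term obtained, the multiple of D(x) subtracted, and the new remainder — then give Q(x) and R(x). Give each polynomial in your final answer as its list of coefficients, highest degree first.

Q = [2, -7, -4, 8]; R = [3]

Step 1: lead(−4x⁵ + 8x⁴ + 25x³ + 10x² − 16x − 13) ÷ lead(D) = −4x⁵ ÷ −2x² = 2x³. Subtract (2x³)·D = −4x⁵ − 6x⁴ − 4x³. Remainder: 14x⁴ + 29x³ + 10x² − 16x − 13.
Step 2: lead(14x⁴ + 29x³ + 10x² − 16x − 13) ÷ lead(D) = 14x⁴ ÷ −2x² = −7x². Subtract (−7x²)·D = 14x⁴ + 21x³ + 14x². Remainder: 8x³ − 4x² − 16x − 13.
Step 3: lead(8x³ − 4x² − 16x − 13) ÷ lead(D) = 8x³ ÷ −2x² = −4x. Subtract (−4x)·D = 8x³ + 12x² + 8x. Remainder: −16x² − 24x − 13.
Step 4: lead(−16x² − 24x − 13) ÷ lead(D) = −16x² ÷ −2x² = 8. Subtract (8)·D = −16x² − 24x − 16. Remainder: 3.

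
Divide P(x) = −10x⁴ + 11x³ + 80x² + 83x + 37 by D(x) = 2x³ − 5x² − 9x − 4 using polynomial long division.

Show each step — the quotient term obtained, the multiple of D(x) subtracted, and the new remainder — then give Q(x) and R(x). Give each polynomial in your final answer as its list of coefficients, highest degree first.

Step 1: lead(−10x⁴ + 11x³ + 80x² + 83x + 37) ÷ lead(D) = −10x⁴ ÷ 2x³ = −5x. Subtract (−5x)·D = −10x⁴ + 25x³ + 45x² + 20x. Remainder: −14x³ + 35x² + 63x + 37.
Step 2: lead(−14x³ + 35x² + 63x + 37) ÷ lead(D) = −14x³ ÷ 2x³ = −7. Subtract (−7)·D = −14x³ + 35x² + 63x + 28. Remainder: 9.

Q = [-5, -7]; R = [9]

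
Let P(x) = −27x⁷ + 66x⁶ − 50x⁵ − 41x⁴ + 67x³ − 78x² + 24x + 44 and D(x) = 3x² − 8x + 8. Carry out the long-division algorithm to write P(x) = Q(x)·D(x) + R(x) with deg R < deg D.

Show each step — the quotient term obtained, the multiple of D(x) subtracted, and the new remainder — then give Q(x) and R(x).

Q(x) = −9x⁵ − 2x⁴ + 2x³ − 3x² + 9x + 6; R(x) = −4

Step 1: lead(−27x⁷ + 66x⁶ − 50x⁵ − 41x⁴ + 67x³ − 78x² + 24x + 44) ÷ lead(D) = −27x⁷ ÷ 3x² = −9x⁵. Subtract (−9x⁵)·D = −27x⁷ + 72x⁶ − 72x⁵. Remainder: −6x⁶ + 22x⁵ − 41x⁴ + 67x³ − 78x² + 24x + 44.
Step 2: lead(−6x⁶ + 22x⁵ − 41x⁴ + 67x³ − 78x² + 24x + 44) ÷ lead(D) = −6x⁶ ÷ 3x² = −2x⁴. Subtract (−2x⁴)·D = −6x⁶ + 16x⁵ − 16x⁴. Remainder: 6x⁵ − 25x⁴ + 67x³ − 78x² + 24x + 44.
Step 3: lead(6x⁵ − 25x⁴ + 67x³ − 78x² + 24x + 44) ÷ lead(D) = 6x⁵ ÷ 3x² = 2x³. Subtract (2x³)·D = 6x⁵ − 16x⁴ + 16x³. Remainder: −9x⁴ + 51x³ − 78x² + 24x + 44.
Step 4: lead(−9x⁴ + 51x³ − 78x² + 24x + 44) ÷ lead(D) = −9x⁴ ÷ 3x² = −3x². Subtract (−3x²)·D = −9x⁴ + 24x³ − 24x². Remainder: 27x³ − 54x² + 24x + 44.
Step 5: lead(27x³ − 54x² + 24x + 44) ÷ lead(D) = 27x³ ÷ 3x² = 9x. Subtract (9x)·D = 27x³ − 72x² + 72x. Remainder: 18x² − 48x + 44.
Step 6: lead(18x² − 48x + 44) ÷ lead(D) = 18x² ÷ 3x² = 6. Subtract (6)·D = 18x² − 48x + 48. Remainder: −4.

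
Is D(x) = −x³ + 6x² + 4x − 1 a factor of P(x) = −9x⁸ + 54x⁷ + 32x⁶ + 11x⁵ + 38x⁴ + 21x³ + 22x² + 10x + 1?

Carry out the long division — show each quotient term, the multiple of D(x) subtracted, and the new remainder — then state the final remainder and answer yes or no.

R(x) = 4, so D(x) is not a factor of P(x). no

Step 1: lead(−9x⁸ + 54x⁷ + 32x⁶ + 11x⁵ + 38x⁴ + 21x³ + 22x² + 10x + 1) ÷ lead(D) = −9x⁸ ÷ −x³ = 9x⁵. Subtract (9x⁵)·D = −9x⁸ + 54x⁷ + 36x⁶ − 9x⁵. Remainder: −4x⁶ + 20x⁵ + 38x⁴ + 21x³ + 22x² + 10x + 1.
Step 2: lead(−4x⁶ + 20x⁵ + 38x⁴ + 21x³ + 22x² + 10x + 1) ÷ lead(D) = −4x⁶ ÷ −x³ = 4x³. Subtract (4x³)·D = −4x⁶ + 24x⁵ + 16x⁴ − 4x³. Remainder: −4x⁵ + 22x⁴ + 25x³ + 22x² + 10x + 1.
Step 3: lead(−4x⁵ + 22x⁴ + 25x³ + 22x² + 10x + 1) ÷ lead(D) = −4x⁵ ÷ −x³ = 4x². Subtract (4x²)·D = −4x⁵ + 24x⁴ + 16x³ − 4x². Remainder: −2x⁴ + 9x³ + 26x² + 10x + 1.
Step 4: lead(−2x⁴ + 9x³ + 26x² + 10x + 1) ÷ lead(D) = −2x⁴ ÷ −x³ = 2x. Subtract (2x)·D = −2x⁴ + 12x³ + 8x² − 2x. Remainder: −3x³ + 18x² + 12x + 1.
Step 5: lead(−3x³ + 18x² + 12x + 1) ÷ lead(D) = −3x³ ÷ −x³ = 3. Subtract (3)·D = −3x³ + 18x² + 12x − 3. Remainder: 4.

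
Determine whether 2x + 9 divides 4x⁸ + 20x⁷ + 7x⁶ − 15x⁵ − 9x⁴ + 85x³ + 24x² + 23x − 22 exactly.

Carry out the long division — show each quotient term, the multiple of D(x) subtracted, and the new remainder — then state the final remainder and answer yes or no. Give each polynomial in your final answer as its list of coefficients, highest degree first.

Step 1: lead(4x⁸ + 20x⁷ + 7x⁶ − 15x⁵ − 9x⁴ + 85x³ + 24x² + 23x − 22) ÷ lead(D) = 4x⁸ ÷ 2x = 2x⁷. Subtract (2x⁷)·D = 4x⁸ + 18x⁷. Remainder: 2x⁷ + 7x⁶ − 15x⁵ − 9x⁴ + 85x³ + 24x² + 23x − 22.
Step 2: lead(2x⁷ + 7x⁶ − 15x⁵ − 9x⁴ + 85x³ + 24x² + 23x − 22) ÷ lead(D) = 2x⁷ ÷ 2x = x⁶. Subtract (x⁶)·D = 2x⁷ + 9x⁶. Remainder: −2x⁶ − 15x⁵ − 9x⁴ + 85x³ + 24x² + 23x − 22.
Step 3: lead(−2x⁶ − 15x⁵ − 9x⁴ + 85x³ + 24x² + 23x − 22) ÷ lead(D) = −2x⁶ ÷ 2x = −x⁵. Subtract (−x⁵)·D = −2x⁶ − 9x⁵. Remainder: −6x⁵ − 9x⁴ + 85x³ + 24x² + 23x − 22.
Step 4: lead(−6x⁵ − 9x⁴ + 85x³ + 24x² + 23x − 22) ÷ lead(D) = −6x⁵ ÷ 2x = −3x⁴. Subtract (−3x⁴)·D = −6x⁵ − 27x⁴. Remainder: 18x⁴ + 85x³ + 24x² + 23x − 22.
Step 5: lead(18x⁴ + 85x³ + 24x² + 23x − 22) ÷ lead(D) = 18x⁴ ÷ 2x = 9x³. Subtract (9x³)·D = 18x⁴ + 81x³. Remainder: 4x³ + 24x² + 23x − 22.
Step 6: lead(4x³ + 24x² + 23x − 22) ÷ lead(D) = 4x³ ÷ 2x = 2x². Subtract (2x²)·D = 4x³ + 18x². Remainder: 6x² + 23x − 22.
Step 7: lead(6x² + 23x − 22) ÷ lead(D) = 6x² ÷ 2x = 3x. Subtract (3x)·D = 6x² + 27x. Remainder: −4x − 22.
Step 8: lead(−4x − 22) ÷ lead(D) = −4x ÷ 2x = −2. Subtract (−2)·D = −4x − 18. Remainder: −4.

R = [-4], so D(x) is not a factor of P(x). no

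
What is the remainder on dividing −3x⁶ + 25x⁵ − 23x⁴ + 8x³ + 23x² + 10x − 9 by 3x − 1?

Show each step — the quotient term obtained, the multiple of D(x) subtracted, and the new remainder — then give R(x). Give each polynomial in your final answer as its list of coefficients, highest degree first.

R = [-3]

Step 1: lead(−3x⁶ + 25x⁵ − 23x⁴ + 8x³ + 23x² + 10x − 9) ÷ lead(D) = −3x⁶ ÷ 3x = −x⁵. Subtract (−x⁵)·D = −3x⁶ + x⁵. Remainder: 24x⁵ − 23x⁴ + 8x³ + 23x² + 10x − 9.
Step 2: lead(24x⁵ − 23x⁴ + 8x³ + 23x² + 10x − 9) ÷ lead(D) = 24x⁵ ÷ 3x = 8x⁴. Subtract (8x⁴)·D = 24x⁵ − 8x⁴. Remainder: −15x⁴ + 8x³ + 23x² + 10x − 9.
Step 3: lead(−15x⁴ + 8x³ + 23x² + 10x − 9) ÷ lead(D) = −15x⁴ ÷ 3x = −5x³. Subtract (−5x³)·D = −15x⁴ + 5x³. Remainder: 3x³ + 23x² + 10x − 9.
Step 4: lead(3x³ + 23x² + 10x − 9) ÷ lead(D) = 3x³ ÷ 3x = x². Subtract (x²)·D = 3x³ − x². Remainder: 24x² + 10x − 9.
Step 5: lead(24x² + 10x − 9) ÷ lead(D) = 24x² ÷ 3x = 8x. Subtract (8x)·D = 24x² − 8x. Remainder: 18x − 9.
Step 6: lead(18x − 9) ÷ lead(D) = 18x ÷ 3x = 6. Subtract (6)·D = 18x − 6. Remainder: −3.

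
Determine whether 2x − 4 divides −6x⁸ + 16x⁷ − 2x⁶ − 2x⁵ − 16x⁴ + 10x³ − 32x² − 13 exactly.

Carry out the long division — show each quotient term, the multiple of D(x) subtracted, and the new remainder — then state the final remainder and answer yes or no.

R(x) = 3, so D(x) is not a factor of P(x). no

Step 1: lead(−6x⁸ + 16x⁷ − 2x⁶ − 2x⁵ − 16x⁴ + 10x³ − 32x² − 13) ÷ lead(D) = −6x⁸ ÷ 2x = −3x⁷. Subtract (−3x⁷)·D = −6x⁸ + 12x⁷. Remainder: 4x⁷ − 2x⁶ − 2x⁵ − 16x⁴ + 10x³ − 32x² − 13.
Step 2: lead(4x⁷ − 2x⁶ − 2x⁵ − 16x⁴ + 10x³ − 32x² − 13) ÷ lead(D) = 4x⁷ ÷ 2x = 2x⁶. Subtract (2x⁶)·D = 4x⁷ − 8x⁶. Remainder: 6x⁶ − 2x⁵ − 16x⁴ + 10x³ − 32x² − 13.
Step 3: lead(6x⁶ − 2x⁵ − 16x⁴ + 10x³ − 32x² − 13) ÷ lead(D) = 6x⁶ ÷ 2x = 3x⁵. Subtract (3x⁵)·D = 6x⁶ − 12x⁵. Remainder: 10x⁵ − 16x⁴ + 10x³ − 32x² − 13.
Step 4: lead(10x⁵ − 16x⁴ + 10x³ − 32x² − 13) ÷ lead(D) = 10x⁵ ÷ 2x = 5x⁴. Subtract (5x⁴)·D = 10x⁵ − 20x⁴. Remainder: 4x⁴ + 10x³ − 32x² − 13.
Step 5: lead(4x⁴ + 10x³ − 32x² − 13) ÷ lead(D) = 4x⁴ ÷ 2x = 2x³. Subtract (2x³)·D = 4x⁴ − 8x³. Remainder: 18x³ − 32x² − 13.
Step 6: lead(18x³ − 32x² − 13) ÷ lead(D) = 18x³ ÷ 2x = 9x². Subtract (9x²)·D = 18x³ − 36x². Remainder: 4x² − 13.
Step 7: lead(4x² − 13) ÷ lead(D) = 4x² ÷ 2x = 2x. Subtract (2x)·D = 4x² − 8x. Remainder: 8x − 13.
Step 8: lead(8x − 13) ÷ lead(D) = 8x ÷ 2x = 4. Subtract (4)·D = 8x − 16. Remainder: 3.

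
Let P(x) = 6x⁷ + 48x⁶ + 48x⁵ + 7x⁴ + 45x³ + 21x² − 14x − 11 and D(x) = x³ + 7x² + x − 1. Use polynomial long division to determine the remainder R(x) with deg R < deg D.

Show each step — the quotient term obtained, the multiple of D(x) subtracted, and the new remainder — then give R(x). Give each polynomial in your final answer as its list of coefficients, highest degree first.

Step 1: lead(6x⁷ + 48x⁶ + 48x⁵ + 7x⁴ + 45x³ + 21x² − 14x − 11) ÷ lead(D) = 6x⁷ ÷ x³ = 6x⁴. Subtract (6x⁴)·D = 6x⁷ + 42x⁶ + 6x⁵ − 6x⁴. Remainder: 6x⁶ + 42x⁵ + 13x⁴ + 45x³ + 21x² − 14x − 11.
Step 2: lead(6x⁶ + 42x⁵ + 13x⁴ + 45x³ + 21x² − 14x − 11) ÷ lead(D) = 6x⁶ ÷ x³ = 6x³. Subtract (6x³)·D = 6x⁶ + 42x⁵ + 6x⁴ − 6x³. Remainder: 7x⁴ + 51x³ + 21x² − 14x − 11.
Step 3: lead(7x⁴ + 51x³ + 21x² − 14x − 11) ÷ lead(D) = 7x⁴ ÷ x³ = 7x. Subtract (7x)·D = 7x⁴ + 49x³ + 7x² − 7x. Remainder: 2x³ + 14x² − 7x − 11.
Step 4: lead(2x³ + 14x² − 7x − 11) ÷ lead(D) = 2x³ ÷ x³ = 2. Subtract (2)·D = 2x³ + 14x² + 2x − 2. Remainder: −9x − 9.

R = [-9, -9]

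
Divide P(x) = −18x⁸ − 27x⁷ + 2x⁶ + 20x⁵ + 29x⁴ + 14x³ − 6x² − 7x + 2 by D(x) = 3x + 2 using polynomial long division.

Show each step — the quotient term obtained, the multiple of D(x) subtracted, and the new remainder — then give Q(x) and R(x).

Step 1: lead(−18x⁸ − 27x⁷ + 2x⁶ + 20x⁵ + 29x⁴ + 14x³ − 6x² − 7x + 2) ÷ lead(D) = −18x⁸ ÷ 3x = −6x⁷. Subtract (−6x⁷)·D = −18x⁸ − 12x⁷. Remainder: −15x⁷ + 2x⁶ + 20x⁵ + 29x⁴ + 14x³ − 6x² − 7x + 2.
Step 2: lead(−15x⁷ + 2x⁶ + 20x⁵ + 29x⁴ + 14x³ − 6x² − 7x + 2) ÷ lead(D) = −15x⁷ ÷ 3x = −5x⁶. Subtract (−5x⁶)·D = −15x⁷ − 10x⁶. Remainder: 12x⁶ + 20x⁵ + 29x⁴ + 14x³ − 6x² − 7x + 2.
Step 3: lead(12x⁶ + 20x⁵ + 29x⁴ + 14x³ − 6x² − 7x + 2) ÷ lead(D) = 12x⁶ ÷ 3x = 4x⁵. Subtract (4x⁵)·D = 12x⁶ + 8x⁵. Remainder: 12x⁵ + 29x⁴ + 14x³ − 6x² − 7x + 2.
Step 4: lead(12x⁵ + 29x⁴ + 14x³ − 6x² − 7x + 2) ÷ lead(D) = 12x⁵ ÷ 3x = 4x⁴. Subtract (4x⁴)·D = 12x⁵ + 8x⁴. Remainder: 21x⁴ + 14x³ − 6x² − 7x + 2.
Step 5: lead(21x⁴ + 14x³ − 6x² − 7x + 2) ÷ lead(D) = 21x⁴ ÷ 3x = 7x³. Subtract (7x³)·D = 21x⁴ + 14x³. Remainder: −6x² − 7x + 2.
Step 6: lead(−6x² − 7x + 2) ÷ lead(D) = −6x² ÷ 3x = −2x. Subtract (−2x)·D = −6x² − 4x. Remainder: −3x + 2.
Step 7: lead(−3x + 2) ÷ lead(D) = −3x ÷ 3x = −1. Subtract (−1)·D = −3x − 2. Remainder: 4.

Q(x) = −6x⁷ − 5x⁶ + 4x⁵ + 4x⁴ + 7x³ − 2x − 1; R(x) = 4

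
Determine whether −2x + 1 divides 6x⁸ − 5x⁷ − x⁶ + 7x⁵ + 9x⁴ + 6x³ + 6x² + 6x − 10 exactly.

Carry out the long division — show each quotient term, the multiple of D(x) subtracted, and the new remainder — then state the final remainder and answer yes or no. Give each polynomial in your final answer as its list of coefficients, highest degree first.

R = [-4], so D(x) is not a factor of P(x). no

Step 1: lead(6x⁸ − 5x⁷ − x⁶ + 7x⁵ + 9x⁴ + 6x³ + 6x² + 6x − 10) ÷ lead(D) = 6x⁸ ÷ −2x = −3x⁷. Subtract (−3x⁷)·D = 6x⁸ − 3x⁷. Remainder: −2x⁷ − x⁶ + 7x⁵ + 9x⁴ + 6x³ + 6x² + 6x − 10.
Step 2: lead(−2x⁷ − x⁶ + 7x⁵ + 9x⁴ + 6x³ + 6x² + 6x − 10) ÷ lead(D) = −2x⁷ ÷ −2x = x⁶. Subtract (x⁶)·D = −2x⁷ + x⁶. Remainder: −2x⁶ + 7x⁵ + 9x⁴ + 6x³ + 6x² + 6x − 10.
Step 3: lead(−2x⁶ + 7x⁵ + 9x⁴ + 6x³ + 6x² + 6x − 10) ÷ lead(D) = −2x⁶ ÷ −2x = x⁵. Subtract (x⁵)·D = −2x⁶ + x⁵. Remainder: 6x⁵ + 9x⁴ + 6x³ + 6x² + 6x − 10.
Step 4: lead(6x⁵ + 9x⁴ + 6x³ + 6x² + 6x − 10) ÷ lead(D) = 6x⁵ ÷ −2x = −3x⁴. Subtract (−3x⁴)·D = 6x⁵ − 3x⁴. Remainder: 12x⁴ + 6x³ + 6x² + 6x − 10.
Step 5: lead(12x⁴ + 6x³ + 6x² + 6x − 10) ÷ lead(D) = 12x⁴ ÷ −2x = −6x³. Subtract (−6x³)·D = 12x⁴ − 6x³. Remainder: 12x³ + 6x² + 6x − 10.
Step 6: lead(12x³ + 6x² + 6x − 10) ÷ lead(D) = 12x³ ÷ −2x = −6x². Subtract (−6x²)·D = 12x³ − 6x². Remainder: 12x² + 6x − 10.
Step 7: lead(12x² + 6x − 10) ÷ lead(D) = 12x² ÷ −2x = −6x. Subtract (−6x)·D = 12x² − 6x. Remainder: 12x − 10.
Step 8: lead(12x − 10) ÷ lead(D) = 12x ÷ −2x = −6. Subtract (−6)·D = 12x − 6. Remainder: −4.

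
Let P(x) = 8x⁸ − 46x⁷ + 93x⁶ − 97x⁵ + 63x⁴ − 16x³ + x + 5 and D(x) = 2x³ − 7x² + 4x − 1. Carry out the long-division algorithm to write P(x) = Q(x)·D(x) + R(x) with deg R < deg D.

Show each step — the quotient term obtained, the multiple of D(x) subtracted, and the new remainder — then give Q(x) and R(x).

Q(x) = 4x⁵ − 9x⁴ + 7x³ − 4x² − x; R(x) = 5

Step 1: lead(8x⁸ − 46x⁷ + 93x⁶ − 97x⁵ + 63x⁴ − 16x³ + x + 5) ÷ lead(D) = 8x⁸ ÷ 2x³ = 4x⁵. Subtract (4x⁵)·D = 8x⁸ − 28x⁷ + 16x⁶ − 4x⁵. Remainder: −18x⁷ + 77x⁶ − 93x⁵ + 63x⁴ − 16x³ + x + 5.
Step 2: lead(−18x⁷ + 77x⁶ − 93x⁵ + 63x⁴ − 16x³ + x + 5) ÷ lead(D) = −18x⁷ ÷ 2x³ = −9x⁴. Subtract (−9x⁴)·D = −18x⁷ + 63x⁶ − 36x⁵ + 9x⁴. Remainder: 14x⁶ − 57x⁵ + 54x⁴ − 16x³ + x + 5.
Step 3: lead(14x⁶ − 57x⁵ + 54x⁴ − 16x³ + x + 5) ÷ lead(D) = 14x⁶ ÷ 2x³ = 7x³. Subtract (7x³)·D = 14x⁶ − 49x⁵ + 28x⁴ − 7x³. Remainder: −8x⁵ + 26x⁴ − 9x³ + x + 5.
Step 4: lead(−8x⁵ + 26x⁴ − 9x³ + x + 5) ÷ lead(D) = −8x⁵ ÷ 2x³ = −4x². Subtract (−4x²)·D = −8x⁵ + 28x⁴ − 16x³ + 4x². Remainder: −2x⁴ + 7x³ − 4x² + x + 5.
Step 5: lead(−2x⁴ + 7x³ − 4x² + x + 5) ÷ lead(D) = −2x⁴ ÷ 2x³ = −x. Subtract (−x)·D = −2x⁴ + 7x³ − 4x² + x. Remainder: 5.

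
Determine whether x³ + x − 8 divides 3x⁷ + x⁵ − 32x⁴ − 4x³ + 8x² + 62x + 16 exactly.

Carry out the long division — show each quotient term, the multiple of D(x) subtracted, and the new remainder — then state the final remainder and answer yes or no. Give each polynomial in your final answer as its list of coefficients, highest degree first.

R = [0], so D(x) is a factor of P(x). yes

Step 1: lead(3x⁷ + x⁵ − 32x⁴ − 4x³ + 8x² + 62x + 16) ÷ lead(D) = 3x⁷ ÷ x³ = 3x⁴. Subtract (3x⁴)·D = 3x⁷ + 3x⁵ − 24x⁴. Remainder: −2x⁵ − 8x⁴ − 4x³ + 8x² + 62x + 16.
Step 2: lead(−2x⁵ − 8x⁴ − 4x³ + 8x² + 62x + 16) ÷ lead(D) = −2x⁵ ÷ x³ = −2x². Subtract (−2x²)·D = −2x⁵ − 2x³ + 16x². Remainder: −8x⁴ − 2x³ − 8x² + 62x + 16.
Step 3: lead(−8x⁴ − 2x³ − 8x² + 62x + 16) ÷ lead(D) = −8x⁴ ÷ x³ = −8x. Subtract (−8x)·D = −8x⁴ − 8x² + 64x. Remainder: −2x³ − 2x + 16.
Step 4: lead(−2x³ − 2x + 16) ÷ lead(D) = −2x³ ÷ x³ = −2. Subtract (−2)·D = −2x³ − 2x + 16. Remainder: 0.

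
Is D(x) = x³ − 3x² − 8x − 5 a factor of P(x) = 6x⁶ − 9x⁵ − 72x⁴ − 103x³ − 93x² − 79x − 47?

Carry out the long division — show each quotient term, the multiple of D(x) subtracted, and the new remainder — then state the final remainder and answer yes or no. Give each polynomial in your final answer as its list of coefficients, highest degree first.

R = [-7], so D(x) is not a factor of P(x). no

Step 1: lead(6x⁶ − 9x⁵ − 72x⁴ − 103x³ − 93x² − 79x − 47) ÷ lead(D) = 6x⁶ ÷ x³ = 6x³. Subtract (6x³)·D = 6x⁶ − 18x⁵ − 48x⁴ − 30x³. Remainder: 9x⁵ − 24x⁴ − 73x³ − 93x² − 79x − 47.
Step 2: lead(9x⁵ − 24x⁴ − 73x³ − 93x² − 79x − 47) ÷ lead(D) = 9x⁵ ÷ x³ = 9x². Subtract (9x²)·D = 9x⁵ − 27x⁴ − 72x³ − 45x². Remainder: 3x⁴ − x³ − 48x² − 79x − 47.
Step 3: lead(3x⁴ − x³ − 48x² − 79x − 47) ÷ lead(D) = 3x⁴ ÷ x³ = 3x. Subtract (3x)·D = 3x⁴ − 9x³ − 24x² − 15x. Remainder: 8x³ − 24x² − 64x − 47.
Step 4: lead(8x³ − 24x² − 64x − 47) ÷ lead(D) = 8x³ ÷ x³ = 8. Subtract (8)·D = 8x³ − 24x² − 64x − 40. Remainder: −7.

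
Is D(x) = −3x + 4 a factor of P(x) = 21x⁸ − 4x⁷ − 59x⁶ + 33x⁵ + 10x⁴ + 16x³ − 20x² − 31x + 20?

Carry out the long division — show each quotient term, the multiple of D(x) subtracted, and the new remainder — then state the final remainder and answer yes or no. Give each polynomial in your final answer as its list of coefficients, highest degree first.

R = [0], so D(x) is a factor of P(x). yes

Step 1: lead(21x⁸ − 4x⁷ − 59x⁶ + 33x⁵ + 10x⁴ + 16x³ − 20x² − 31x + 20) ÷ lead(D) = 21x⁸ ÷ −3x = −7x⁷. Subtract (−7x⁷)·D = 21x⁸ − 28x⁷. Remainder: 24x⁷ − 59x⁶ + 33x⁵ + 10x⁴ + 16x³ − 20x² − 31x + 20.
Step 2: lead(24x⁷ − 59x⁶ + 33x⁵ + 10x⁴ + 16x³ − 20x² − 31x + 20) ÷ lead(D) = 24x⁷ ÷ −3x = −8x⁶. Subtract (−8x⁶)·D = 24x⁷ − 32x⁶. Remainder: −27x⁶ + 33x⁵ + 10x⁴ + 16x³ − 20x² − 31x + 20.
Step 3: lead(−27x⁶ + 33x⁵ + 10x⁴ + 16x³ − 20x² − 31x + 20) ÷ lead(D) = −27x⁶ ÷ −3x = 9x⁵. Subtract (9x⁵)·D = −27x⁶ + 36x⁵. Remainder: −3x⁵ + 10x⁴ + 16x³ − 20x² − 31x + 20.
Step 4: lead(−3x⁵ + 10x⁴ + 16x³ − 20x² − 31x + 20) ÷ lead(D) = −3x⁵ ÷ −3x = x⁴. Subtract (x⁴)·D = −3x⁵ + 4x⁴. Remainder: 6x⁴ + 16x³ − 20x² − 31x + 20.
Step 5: lead(6x⁴ + 16x³ − 20x² − 31x + 20) ÷ lead(D) = 6x⁴ ÷ −3x = −2x³. Subtract (−2x³)·D = 6x⁴ − 8x³. Remainder: 24x³ − 20x² − 31x + 20.
Step 6: lead(24x³ − 20x² − 31x + 20) ÷ lead(D) = 24x³ ÷ −3x = −8x². Subtract (−8x²)·D = 24x³ − 32x². Remainder: 12x² − 31x + 20.
Step 7: lead(12x² − 31x + 20) ÷ lead(D) = 12x² ÷ −3x = −4x. Subtract (−4x)·D = 12x² − 16x. Remainder: −15x + 20.
Step 8: lead(−15x + 20) ÷ lead(D) = −15x ÷ −3x = 5. Subtract (5)·D = −15x + 20. Remainder: 0.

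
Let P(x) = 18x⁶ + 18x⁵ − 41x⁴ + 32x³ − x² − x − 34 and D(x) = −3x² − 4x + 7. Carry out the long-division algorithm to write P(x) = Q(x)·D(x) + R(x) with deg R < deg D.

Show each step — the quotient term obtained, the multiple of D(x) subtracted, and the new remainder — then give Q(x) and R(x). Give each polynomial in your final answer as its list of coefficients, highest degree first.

Q = [-6, 2, -3, -2, -4]; R = [-3, -6]

Step 1: lead(18x⁶ + 18x⁵ − 41x⁴ + 32x³ − x² − x − 34) ÷ lead(D) = 18x⁶ ÷ −3x² = −6x⁴. Subtract (−6x⁴)·D = 18x⁶ + 24x⁵ − 42x⁴. Remainder: −6x⁵ + x⁴ + 32x³ − x² − x − 34.
Step 2: lead(−6x⁵ + x⁴ + 32x³ − x² − x − 34) ÷ lead(D) = −6x⁵ ÷ −3x² = 2x³. Subtract (2x³)·D = −6x⁵ − 8x⁴ + 14x³. Remainder: 9x⁴ + 18x³ − x² − x − 34.
Step 3: lead(9x⁴ + 18x³ − x² − x − 34) ÷ lead(D) = 9x⁴ ÷ −3x² = −3x². Subtract (−3x²)·D = 9x⁴ + 12x³ − 21x². Remainder: 6x³ + 20x² − x − 34.
Step 4: lead(6x³ + 20x² − x − 34) ÷ lead(D) = 6x³ ÷ −3x² = −2x. Subtract (−2x)·D = 6x³ + 8x² − 14x. Remainder: 12x² + 13x − 34.
Step 5: lead(12x² + 13x − 34) ÷ lead(D) = 12x² ÷ −3x² = −4. Subtract (−4)·D = 12x² + 16x − 28. Remainder: −3x − 6.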